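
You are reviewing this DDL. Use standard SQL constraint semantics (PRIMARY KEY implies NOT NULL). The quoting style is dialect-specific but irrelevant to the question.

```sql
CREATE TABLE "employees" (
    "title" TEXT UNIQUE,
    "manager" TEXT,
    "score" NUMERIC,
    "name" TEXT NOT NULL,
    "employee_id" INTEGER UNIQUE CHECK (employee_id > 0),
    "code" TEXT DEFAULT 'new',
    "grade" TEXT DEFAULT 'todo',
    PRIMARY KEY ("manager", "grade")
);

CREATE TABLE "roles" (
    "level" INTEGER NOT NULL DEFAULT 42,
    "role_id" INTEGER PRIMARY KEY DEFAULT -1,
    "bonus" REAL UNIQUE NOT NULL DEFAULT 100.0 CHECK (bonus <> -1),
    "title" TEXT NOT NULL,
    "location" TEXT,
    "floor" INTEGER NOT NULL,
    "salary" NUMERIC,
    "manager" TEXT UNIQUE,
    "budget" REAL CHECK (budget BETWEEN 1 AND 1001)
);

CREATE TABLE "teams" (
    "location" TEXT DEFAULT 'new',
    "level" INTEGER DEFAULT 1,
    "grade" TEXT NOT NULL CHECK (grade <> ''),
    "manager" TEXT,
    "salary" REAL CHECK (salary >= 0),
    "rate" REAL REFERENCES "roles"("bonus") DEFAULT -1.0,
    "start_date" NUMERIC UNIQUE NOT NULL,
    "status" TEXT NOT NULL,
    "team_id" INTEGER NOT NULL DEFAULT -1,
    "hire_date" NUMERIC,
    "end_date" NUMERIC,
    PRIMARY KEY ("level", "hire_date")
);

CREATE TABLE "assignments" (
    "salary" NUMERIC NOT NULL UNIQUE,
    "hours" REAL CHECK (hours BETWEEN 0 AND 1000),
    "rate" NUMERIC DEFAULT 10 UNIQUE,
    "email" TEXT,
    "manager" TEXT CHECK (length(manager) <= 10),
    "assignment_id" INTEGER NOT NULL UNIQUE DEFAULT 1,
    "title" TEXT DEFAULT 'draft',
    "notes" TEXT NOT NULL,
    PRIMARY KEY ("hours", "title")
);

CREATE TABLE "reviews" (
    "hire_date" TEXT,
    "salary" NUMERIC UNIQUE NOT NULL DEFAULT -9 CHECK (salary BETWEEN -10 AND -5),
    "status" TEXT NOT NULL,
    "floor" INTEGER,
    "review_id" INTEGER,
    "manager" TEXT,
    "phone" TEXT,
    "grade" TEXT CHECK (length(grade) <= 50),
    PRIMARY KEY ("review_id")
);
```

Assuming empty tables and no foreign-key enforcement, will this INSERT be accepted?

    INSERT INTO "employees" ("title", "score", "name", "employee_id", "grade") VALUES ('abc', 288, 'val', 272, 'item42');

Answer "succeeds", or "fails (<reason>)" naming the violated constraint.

fails (NOT NULL on manager)

manager is omitted from the column list and has no DEFAULT, so it would receive NULL.
But manager is part of the PRIMARY KEY (implied NOT NULL).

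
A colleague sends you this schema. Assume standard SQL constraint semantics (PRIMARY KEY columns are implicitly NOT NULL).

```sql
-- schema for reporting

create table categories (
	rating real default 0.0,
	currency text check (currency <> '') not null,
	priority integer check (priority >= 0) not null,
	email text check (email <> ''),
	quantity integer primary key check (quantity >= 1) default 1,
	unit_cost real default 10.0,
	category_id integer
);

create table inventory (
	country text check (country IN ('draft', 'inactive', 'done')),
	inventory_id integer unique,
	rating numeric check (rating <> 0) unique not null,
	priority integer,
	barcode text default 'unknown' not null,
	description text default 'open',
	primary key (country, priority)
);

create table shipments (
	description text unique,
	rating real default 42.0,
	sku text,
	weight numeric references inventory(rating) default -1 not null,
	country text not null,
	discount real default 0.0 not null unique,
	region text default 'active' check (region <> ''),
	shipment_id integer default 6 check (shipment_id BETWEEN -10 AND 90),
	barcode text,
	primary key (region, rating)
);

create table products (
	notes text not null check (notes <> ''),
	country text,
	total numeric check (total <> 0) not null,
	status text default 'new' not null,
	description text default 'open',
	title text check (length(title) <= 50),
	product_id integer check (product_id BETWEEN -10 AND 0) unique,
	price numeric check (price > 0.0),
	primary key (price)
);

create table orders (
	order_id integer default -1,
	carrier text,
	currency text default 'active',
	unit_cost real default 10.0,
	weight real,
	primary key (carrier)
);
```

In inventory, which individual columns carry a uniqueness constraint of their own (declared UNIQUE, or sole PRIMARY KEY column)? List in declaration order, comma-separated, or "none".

inventory_id, rating

- country: part of a composite PRIMARY KEY — only the tuple is unique, not this column on its own.
- inventory_id: declared UNIQUE → unique.
- rating: declared UNIQUE → unique.
- priority: part of a composite PRIMARY KEY — only the tuple is unique, not this column on its own.
- barcode: no UNIQUE or single-column PK constraint.
- description: no UNIQUE or single-column PK constraint.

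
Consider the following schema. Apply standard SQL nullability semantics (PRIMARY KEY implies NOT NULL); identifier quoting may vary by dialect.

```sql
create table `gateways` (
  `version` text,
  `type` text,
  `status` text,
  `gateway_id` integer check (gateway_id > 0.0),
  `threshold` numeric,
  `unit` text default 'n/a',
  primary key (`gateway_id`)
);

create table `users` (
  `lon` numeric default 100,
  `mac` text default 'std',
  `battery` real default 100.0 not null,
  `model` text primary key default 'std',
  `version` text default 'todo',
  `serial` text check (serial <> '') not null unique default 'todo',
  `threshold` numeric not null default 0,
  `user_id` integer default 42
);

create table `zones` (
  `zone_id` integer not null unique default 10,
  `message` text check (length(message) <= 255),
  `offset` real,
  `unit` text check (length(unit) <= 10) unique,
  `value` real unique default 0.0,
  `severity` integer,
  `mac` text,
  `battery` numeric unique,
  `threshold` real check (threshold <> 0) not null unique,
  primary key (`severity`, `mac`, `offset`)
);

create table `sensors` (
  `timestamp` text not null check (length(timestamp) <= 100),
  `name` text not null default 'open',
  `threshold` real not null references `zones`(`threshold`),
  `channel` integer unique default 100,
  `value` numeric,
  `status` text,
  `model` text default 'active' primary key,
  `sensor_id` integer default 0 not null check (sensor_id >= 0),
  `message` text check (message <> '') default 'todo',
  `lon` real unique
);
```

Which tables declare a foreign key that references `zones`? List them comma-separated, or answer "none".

sensors

- sensors.threshold references zones(threshold).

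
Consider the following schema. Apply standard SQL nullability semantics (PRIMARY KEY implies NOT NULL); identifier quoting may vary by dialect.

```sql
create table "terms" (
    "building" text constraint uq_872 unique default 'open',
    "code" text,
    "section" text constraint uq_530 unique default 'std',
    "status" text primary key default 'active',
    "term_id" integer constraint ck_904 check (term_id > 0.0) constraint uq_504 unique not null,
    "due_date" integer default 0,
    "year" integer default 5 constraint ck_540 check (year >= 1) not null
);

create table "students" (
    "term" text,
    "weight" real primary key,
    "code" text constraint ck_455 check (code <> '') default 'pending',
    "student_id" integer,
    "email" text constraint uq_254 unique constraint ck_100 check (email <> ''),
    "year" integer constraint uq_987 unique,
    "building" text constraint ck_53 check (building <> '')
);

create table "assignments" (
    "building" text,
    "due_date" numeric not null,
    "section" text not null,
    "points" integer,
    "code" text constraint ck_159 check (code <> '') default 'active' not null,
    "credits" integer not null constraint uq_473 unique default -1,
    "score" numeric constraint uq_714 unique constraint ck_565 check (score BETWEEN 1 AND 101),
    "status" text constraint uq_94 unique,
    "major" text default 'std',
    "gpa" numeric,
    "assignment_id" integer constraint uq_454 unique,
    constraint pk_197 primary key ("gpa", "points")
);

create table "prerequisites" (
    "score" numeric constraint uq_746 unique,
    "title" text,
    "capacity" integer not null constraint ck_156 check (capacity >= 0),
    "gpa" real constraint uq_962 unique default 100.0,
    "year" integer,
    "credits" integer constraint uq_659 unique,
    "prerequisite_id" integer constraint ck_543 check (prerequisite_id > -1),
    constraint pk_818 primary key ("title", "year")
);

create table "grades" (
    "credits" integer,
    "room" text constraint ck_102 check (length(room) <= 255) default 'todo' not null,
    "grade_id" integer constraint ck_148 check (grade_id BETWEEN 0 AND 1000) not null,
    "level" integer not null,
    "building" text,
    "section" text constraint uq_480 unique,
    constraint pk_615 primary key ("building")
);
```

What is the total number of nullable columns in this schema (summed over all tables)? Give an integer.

terms: 4 nullable (building, code, section, due_date — PK (status) and explicit NOT NULL columns excluded).
students: 6 nullable (term, code, student_id, email, year, building — PK (weight) and explicit NOT NULL columns excluded).
assignments: 5 nullable (building, score, status, major, assignment_id — PK (gpa, points) and explicit NOT NULL columns excluded).
prerequisites: 4 nullable (score, gpa, credits, prerequisite_id — PK (title, year) and explicit NOT NULL columns excluded).
grades: 2 nullable (credits, section — PK (building) and explicit NOT NULL columns excluded).
Total: 4 + 6 + 5 + 4 + 2 = 21.

21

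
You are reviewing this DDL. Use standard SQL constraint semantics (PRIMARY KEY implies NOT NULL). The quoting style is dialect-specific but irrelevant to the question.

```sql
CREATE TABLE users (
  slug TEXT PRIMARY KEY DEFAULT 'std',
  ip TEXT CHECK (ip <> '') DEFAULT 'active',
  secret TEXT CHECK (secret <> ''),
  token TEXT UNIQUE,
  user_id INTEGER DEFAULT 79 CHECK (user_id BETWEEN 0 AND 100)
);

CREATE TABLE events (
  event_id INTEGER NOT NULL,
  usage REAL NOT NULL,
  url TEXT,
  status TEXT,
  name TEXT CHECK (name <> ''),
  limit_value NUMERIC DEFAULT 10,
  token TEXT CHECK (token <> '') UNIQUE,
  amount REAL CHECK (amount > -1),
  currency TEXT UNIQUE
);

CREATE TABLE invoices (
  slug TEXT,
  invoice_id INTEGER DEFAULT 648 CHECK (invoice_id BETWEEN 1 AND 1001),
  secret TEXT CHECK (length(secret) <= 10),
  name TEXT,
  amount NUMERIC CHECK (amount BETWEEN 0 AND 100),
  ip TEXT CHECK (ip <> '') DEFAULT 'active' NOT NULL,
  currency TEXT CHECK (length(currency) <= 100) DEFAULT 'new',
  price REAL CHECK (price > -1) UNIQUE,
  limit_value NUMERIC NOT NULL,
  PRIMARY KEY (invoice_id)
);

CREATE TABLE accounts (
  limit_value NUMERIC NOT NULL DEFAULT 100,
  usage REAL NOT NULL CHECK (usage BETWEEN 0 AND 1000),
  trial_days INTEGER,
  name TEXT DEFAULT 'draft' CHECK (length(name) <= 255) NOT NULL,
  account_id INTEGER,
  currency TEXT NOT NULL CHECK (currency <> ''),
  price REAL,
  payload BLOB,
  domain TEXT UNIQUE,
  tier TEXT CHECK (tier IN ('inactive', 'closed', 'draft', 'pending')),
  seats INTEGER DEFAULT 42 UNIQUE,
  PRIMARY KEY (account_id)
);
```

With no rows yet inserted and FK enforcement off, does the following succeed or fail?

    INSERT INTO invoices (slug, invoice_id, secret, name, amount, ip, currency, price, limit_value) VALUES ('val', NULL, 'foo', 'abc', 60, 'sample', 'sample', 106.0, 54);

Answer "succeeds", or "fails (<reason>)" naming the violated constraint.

fails (NOT NULL on invoice_id)

invoice_id is explicitly set to NULL, but invoice_id is part of the PRIMARY KEY (implied NOT NULL).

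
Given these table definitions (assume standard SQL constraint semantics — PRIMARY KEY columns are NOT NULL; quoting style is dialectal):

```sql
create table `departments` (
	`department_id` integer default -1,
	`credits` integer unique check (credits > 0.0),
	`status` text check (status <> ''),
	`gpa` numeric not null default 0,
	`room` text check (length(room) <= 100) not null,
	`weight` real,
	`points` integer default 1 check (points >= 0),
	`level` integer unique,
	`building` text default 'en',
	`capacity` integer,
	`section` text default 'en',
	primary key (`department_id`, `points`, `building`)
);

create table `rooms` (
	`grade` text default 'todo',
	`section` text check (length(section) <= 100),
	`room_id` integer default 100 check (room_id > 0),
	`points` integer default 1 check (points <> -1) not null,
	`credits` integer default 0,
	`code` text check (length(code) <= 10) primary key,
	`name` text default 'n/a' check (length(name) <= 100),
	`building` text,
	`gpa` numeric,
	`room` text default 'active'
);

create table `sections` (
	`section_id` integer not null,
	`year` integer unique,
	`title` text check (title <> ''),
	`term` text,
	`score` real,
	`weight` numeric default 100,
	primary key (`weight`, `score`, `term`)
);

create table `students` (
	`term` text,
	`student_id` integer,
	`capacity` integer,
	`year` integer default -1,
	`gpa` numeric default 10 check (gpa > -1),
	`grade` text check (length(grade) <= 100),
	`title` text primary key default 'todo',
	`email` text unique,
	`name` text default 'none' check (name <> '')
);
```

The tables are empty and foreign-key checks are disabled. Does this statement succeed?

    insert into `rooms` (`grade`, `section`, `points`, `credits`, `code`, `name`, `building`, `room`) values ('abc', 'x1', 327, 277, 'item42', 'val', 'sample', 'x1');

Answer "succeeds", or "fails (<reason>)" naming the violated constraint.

succeeds

NOT NULL columns: code is supplied; points is supplied.
CHECK constraints: 'x1' satisfies (length(section) <= 100); 327 satisfies (points <> -1); 'item42' satisfies (length(code) <= 10); 'val' satisfies (length(name) <= 100).
No constraint is violated.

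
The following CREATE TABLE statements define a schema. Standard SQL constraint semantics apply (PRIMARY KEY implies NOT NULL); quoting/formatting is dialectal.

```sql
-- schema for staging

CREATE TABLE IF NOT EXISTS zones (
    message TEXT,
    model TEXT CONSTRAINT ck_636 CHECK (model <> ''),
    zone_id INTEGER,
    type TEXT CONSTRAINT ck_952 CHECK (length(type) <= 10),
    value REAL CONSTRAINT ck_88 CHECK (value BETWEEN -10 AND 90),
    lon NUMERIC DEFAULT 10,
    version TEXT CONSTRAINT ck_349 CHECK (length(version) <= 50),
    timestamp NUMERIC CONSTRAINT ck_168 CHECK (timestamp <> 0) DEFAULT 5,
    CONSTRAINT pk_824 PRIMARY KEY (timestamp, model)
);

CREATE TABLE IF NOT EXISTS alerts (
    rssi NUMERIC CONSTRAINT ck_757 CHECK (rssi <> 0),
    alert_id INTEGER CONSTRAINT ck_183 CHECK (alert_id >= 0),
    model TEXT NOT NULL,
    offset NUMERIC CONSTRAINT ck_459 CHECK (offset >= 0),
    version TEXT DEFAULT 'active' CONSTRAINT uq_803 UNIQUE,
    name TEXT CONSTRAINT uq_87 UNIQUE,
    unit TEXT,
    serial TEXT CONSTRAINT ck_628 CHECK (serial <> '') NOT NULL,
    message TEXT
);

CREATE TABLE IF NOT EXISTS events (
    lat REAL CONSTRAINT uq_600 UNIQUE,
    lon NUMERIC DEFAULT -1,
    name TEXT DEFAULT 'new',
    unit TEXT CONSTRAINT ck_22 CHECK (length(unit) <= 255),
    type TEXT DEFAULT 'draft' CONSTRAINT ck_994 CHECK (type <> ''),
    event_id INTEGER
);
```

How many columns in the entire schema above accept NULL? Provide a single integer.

zones: 6 nullable (message, zone_id, type, value, lon, version — PK (timestamp, model) and explicit NOT NULL columns excluded).
alerts: 7 nullable (rssi, alert_id, offset, version, name, unit, message — PK none and explicit NOT NULL columns excluded).
events: 6 nullable (lat, lon, name, unit, type, event_id — PK none and explicit NOT NULL columns excluded).
Total: 6 + 7 + 6 = 19.

19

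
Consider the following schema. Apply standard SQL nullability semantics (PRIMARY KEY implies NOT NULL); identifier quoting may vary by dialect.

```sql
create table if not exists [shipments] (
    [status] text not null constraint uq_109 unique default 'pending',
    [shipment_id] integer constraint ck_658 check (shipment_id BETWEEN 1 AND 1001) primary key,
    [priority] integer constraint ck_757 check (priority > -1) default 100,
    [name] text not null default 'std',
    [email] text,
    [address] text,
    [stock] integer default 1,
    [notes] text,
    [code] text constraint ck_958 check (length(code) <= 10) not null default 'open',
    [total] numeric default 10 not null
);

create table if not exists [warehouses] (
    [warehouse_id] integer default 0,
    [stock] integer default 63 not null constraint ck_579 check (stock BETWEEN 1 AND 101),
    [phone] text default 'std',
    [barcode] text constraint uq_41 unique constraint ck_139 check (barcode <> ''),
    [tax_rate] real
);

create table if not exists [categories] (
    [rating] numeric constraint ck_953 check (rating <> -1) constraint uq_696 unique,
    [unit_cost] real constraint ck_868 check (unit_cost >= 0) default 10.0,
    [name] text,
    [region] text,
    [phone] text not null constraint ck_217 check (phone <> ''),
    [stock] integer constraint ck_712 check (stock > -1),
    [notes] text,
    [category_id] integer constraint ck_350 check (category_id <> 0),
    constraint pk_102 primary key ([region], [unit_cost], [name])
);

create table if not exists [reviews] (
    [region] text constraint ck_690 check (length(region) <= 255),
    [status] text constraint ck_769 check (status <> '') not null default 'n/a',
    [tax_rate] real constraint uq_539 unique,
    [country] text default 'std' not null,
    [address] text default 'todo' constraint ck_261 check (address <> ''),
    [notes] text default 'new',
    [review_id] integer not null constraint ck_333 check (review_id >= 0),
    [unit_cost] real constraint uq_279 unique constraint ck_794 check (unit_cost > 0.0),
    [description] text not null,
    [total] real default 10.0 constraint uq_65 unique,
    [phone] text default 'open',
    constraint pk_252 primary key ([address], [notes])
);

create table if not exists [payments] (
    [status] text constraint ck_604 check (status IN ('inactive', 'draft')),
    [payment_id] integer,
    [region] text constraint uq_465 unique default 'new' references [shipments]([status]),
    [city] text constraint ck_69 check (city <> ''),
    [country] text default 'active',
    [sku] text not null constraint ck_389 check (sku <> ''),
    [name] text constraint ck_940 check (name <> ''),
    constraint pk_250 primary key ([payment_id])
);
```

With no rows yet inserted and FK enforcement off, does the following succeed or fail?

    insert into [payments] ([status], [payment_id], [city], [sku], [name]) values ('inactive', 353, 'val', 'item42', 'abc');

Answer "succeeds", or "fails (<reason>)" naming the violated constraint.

succeeds

NOT NULL columns: payment_id is supplied; sku is supplied.
CHECK constraints: 'inactive' satisfies (status IN ('inactive', 'draft')); 'val' satisfies (city <> ''); 'item42' satisfies (sku <> ''); 'abc' satisfies (name <> '').
No constraint is violated.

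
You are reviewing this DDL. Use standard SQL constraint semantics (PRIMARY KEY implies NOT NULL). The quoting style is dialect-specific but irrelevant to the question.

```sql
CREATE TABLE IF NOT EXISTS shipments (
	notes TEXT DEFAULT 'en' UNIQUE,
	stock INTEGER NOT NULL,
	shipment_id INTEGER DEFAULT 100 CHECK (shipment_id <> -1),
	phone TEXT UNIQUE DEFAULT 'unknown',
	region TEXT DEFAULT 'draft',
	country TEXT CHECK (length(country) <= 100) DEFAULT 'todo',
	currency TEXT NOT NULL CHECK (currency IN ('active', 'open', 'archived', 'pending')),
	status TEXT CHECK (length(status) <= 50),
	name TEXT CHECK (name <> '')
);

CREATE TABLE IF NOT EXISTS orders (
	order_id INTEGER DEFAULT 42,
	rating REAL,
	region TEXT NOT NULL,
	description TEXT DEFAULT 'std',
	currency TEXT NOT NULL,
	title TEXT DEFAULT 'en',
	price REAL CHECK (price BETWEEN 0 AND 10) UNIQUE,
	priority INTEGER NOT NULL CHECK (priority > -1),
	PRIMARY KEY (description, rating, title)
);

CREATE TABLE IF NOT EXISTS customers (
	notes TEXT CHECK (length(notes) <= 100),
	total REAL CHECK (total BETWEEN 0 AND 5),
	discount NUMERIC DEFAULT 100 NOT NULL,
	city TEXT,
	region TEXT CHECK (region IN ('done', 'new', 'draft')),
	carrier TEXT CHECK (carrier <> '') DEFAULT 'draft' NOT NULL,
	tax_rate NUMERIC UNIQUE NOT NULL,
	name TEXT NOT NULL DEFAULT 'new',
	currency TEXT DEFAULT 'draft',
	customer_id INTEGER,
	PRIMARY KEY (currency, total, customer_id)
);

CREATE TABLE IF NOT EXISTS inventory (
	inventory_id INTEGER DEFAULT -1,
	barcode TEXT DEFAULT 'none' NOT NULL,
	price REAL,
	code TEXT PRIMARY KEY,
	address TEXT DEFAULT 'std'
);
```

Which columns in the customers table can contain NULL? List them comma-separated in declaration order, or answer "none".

- notes: CHECK does not forbid NULL (a CHECK constraint passes when its expression is NULL) → nullable.
- total: part of the PRIMARY KEY, which implies NOT NULL → not nullable.
- discount: declared NOT NULL → not nullable.
- city: no NOT NULL constraint applies → nullable.
- region: CHECK does not forbid NULL (a CHECK constraint passes when its expression is NULL) → nullable.
- carrier: declared NOT NULL → not nullable.
- tax_rate: declared NOT NULL → not nullable.
- name: declared NOT NULL → not nullable.
- currency: part of the PRIMARY KEY, which implies NOT NULL → not nullable.
- customer_id: part of the PRIMARY KEY, which implies NOT NULL → not nullable.

notes, city, region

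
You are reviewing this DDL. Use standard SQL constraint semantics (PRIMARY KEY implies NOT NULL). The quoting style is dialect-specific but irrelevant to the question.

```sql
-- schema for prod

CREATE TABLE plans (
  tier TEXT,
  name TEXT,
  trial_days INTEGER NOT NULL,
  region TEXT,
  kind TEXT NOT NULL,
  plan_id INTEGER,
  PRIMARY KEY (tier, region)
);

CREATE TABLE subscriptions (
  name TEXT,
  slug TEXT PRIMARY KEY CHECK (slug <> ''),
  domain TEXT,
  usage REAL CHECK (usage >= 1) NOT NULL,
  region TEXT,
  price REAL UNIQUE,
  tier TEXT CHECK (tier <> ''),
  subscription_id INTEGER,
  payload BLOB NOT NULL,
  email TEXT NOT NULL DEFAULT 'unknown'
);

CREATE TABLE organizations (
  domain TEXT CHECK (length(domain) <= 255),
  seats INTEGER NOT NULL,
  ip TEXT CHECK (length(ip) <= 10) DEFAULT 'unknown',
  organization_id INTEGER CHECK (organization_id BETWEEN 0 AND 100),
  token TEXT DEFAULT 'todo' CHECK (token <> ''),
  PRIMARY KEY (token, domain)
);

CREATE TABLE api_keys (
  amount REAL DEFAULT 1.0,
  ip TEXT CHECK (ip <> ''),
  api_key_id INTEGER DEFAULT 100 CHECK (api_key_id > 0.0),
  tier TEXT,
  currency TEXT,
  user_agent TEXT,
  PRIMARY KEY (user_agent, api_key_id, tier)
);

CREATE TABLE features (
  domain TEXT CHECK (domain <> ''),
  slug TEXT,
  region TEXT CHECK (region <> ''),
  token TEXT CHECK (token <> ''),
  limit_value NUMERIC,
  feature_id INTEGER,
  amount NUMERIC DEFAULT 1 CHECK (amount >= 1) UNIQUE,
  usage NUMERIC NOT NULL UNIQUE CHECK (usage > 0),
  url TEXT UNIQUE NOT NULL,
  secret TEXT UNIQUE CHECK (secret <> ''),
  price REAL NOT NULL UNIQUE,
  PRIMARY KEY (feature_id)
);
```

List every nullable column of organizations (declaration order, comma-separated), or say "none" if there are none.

ip, organization_id

- domain: part of the PRIMARY KEY, which implies NOT NULL → not nullable.
- seats: declared NOT NULL → not nullable.
- ip: CHECK does not forbid NULL (a CHECK constraint passes when its expression is NULL) → nullable.
- organization_id: CHECK does not forbid NULL (a CHECK constraint passes when its expression is NULL) → nullable.
- token: part of the PRIMARY KEY, which implies NOT NULL → not nullable.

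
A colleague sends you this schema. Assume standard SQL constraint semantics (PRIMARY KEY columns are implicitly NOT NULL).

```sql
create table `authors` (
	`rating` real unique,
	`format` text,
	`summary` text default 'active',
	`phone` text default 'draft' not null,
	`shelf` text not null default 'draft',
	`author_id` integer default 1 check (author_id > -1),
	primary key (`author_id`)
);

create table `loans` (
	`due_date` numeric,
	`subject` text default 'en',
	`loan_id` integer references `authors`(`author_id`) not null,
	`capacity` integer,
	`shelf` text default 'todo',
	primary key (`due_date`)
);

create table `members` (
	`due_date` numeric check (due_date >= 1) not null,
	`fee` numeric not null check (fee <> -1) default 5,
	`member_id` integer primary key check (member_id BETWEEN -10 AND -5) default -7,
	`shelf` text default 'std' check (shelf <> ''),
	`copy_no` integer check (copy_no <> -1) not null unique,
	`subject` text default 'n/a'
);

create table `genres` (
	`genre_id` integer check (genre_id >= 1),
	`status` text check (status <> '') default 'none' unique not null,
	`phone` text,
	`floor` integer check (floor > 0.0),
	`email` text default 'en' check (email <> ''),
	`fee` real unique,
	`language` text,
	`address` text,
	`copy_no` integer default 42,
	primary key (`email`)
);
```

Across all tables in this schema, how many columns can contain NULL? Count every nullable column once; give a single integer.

authors: 3 nullable (rating, format, summary — PK (author_id) and explicit NOT NULL columns excluded).
loans: 3 nullable (subject, capacity, shelf — PK (due_date) and explicit NOT NULL columns excluded).
members: 2 nullable (shelf, subject — PK (member_id) and explicit NOT NULL columns excluded).
genres: 7 nullable (genre_id, phone, floor, fee, language, address, copy_no — PK (email) and explicit NOT NULL columns excluded).
Total: 3 + 3 + 2 + 7 = 15.

15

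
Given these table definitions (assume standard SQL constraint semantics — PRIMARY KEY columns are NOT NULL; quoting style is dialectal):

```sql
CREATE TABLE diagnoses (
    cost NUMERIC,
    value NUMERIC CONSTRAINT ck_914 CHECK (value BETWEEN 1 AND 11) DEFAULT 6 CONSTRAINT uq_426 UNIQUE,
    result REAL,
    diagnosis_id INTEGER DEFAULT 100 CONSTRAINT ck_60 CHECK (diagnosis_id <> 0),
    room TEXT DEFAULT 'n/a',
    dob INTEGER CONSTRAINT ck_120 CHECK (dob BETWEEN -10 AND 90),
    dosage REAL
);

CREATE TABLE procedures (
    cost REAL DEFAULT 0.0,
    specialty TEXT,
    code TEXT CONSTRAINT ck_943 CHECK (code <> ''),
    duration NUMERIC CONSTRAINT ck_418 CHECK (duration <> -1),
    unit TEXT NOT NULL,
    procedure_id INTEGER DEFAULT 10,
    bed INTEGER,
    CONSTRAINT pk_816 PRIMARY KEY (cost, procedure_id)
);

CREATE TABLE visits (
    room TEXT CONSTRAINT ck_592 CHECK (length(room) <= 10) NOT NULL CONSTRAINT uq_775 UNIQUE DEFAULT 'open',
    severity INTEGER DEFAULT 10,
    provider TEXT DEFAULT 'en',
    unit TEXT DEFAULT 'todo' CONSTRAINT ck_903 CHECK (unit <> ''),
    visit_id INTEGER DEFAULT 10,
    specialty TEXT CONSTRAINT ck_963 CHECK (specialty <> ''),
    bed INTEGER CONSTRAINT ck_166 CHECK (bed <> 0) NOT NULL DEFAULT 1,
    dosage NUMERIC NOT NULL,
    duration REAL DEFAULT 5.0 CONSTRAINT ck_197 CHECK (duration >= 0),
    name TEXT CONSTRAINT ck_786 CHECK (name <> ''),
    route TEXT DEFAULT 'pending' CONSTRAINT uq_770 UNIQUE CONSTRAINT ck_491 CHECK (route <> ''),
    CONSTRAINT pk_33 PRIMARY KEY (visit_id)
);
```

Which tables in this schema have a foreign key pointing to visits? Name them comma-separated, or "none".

No REFERENCES clause anywhere in the schema names visits.

none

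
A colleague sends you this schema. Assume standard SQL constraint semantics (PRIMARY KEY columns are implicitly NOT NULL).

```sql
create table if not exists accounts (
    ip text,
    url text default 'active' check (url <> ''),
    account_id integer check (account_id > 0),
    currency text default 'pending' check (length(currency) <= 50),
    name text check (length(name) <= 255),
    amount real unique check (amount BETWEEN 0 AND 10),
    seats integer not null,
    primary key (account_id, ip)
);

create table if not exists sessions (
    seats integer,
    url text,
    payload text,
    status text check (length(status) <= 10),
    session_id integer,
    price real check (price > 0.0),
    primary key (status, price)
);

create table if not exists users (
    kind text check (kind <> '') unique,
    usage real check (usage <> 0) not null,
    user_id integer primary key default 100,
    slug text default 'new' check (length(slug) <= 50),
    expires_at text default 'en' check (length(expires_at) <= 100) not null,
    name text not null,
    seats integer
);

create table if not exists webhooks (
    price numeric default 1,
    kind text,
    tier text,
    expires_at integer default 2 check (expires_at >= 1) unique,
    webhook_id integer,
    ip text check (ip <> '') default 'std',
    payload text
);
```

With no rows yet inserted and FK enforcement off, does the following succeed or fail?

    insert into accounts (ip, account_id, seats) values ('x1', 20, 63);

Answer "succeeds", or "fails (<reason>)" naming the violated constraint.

succeeds

NOT NULL columns: account_id is supplied; ip is supplied; seats is supplied.
CHECK constraints: 20 satisfies (account_id > 0).
No constraint is violated.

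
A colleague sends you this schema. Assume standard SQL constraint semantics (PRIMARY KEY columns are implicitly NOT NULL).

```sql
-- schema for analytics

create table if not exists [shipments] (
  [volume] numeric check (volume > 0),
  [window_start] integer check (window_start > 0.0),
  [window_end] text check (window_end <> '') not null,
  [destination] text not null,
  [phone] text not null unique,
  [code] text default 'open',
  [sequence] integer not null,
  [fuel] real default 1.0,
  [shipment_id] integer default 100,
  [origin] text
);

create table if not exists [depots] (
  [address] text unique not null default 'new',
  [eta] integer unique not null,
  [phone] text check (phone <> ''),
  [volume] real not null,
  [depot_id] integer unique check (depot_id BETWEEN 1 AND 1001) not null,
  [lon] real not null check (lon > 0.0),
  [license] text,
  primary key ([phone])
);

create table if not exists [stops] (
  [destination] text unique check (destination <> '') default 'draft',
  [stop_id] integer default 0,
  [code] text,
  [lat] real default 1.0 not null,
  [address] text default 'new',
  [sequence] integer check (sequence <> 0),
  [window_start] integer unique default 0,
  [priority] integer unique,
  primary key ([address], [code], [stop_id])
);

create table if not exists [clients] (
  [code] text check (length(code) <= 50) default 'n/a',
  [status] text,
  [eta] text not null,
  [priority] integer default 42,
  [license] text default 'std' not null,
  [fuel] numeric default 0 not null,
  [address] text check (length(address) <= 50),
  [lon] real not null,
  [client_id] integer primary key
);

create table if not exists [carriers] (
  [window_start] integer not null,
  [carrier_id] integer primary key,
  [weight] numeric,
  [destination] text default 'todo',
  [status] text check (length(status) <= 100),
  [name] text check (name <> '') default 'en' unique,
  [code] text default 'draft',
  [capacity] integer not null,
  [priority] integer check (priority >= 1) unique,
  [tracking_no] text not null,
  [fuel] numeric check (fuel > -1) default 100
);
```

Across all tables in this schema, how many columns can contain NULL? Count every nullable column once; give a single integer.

shipments: 6 nullable (volume, window_start, code, fuel, shipment_id, origin — PK none and explicit NOT NULL columns excluded).
depots: 1 nullable (license — PK (phone) and explicit NOT NULL columns excluded).
stops: 4 nullable (destination, sequence, window_start, priority — PK (address, code, stop_id) and explicit NOT NULL columns excluded).
clients: 4 nullable (code, status, priority, address — PK (client_id) and explicit NOT NULL columns excluded).
carriers: 7 nullable (weight, destination, status, name, code, priority, fuel — PK (carrier_id) and explicit NOT NULL columns excluded).
Total: 6 + 1 + 4 + 4 + 7 = 22.

22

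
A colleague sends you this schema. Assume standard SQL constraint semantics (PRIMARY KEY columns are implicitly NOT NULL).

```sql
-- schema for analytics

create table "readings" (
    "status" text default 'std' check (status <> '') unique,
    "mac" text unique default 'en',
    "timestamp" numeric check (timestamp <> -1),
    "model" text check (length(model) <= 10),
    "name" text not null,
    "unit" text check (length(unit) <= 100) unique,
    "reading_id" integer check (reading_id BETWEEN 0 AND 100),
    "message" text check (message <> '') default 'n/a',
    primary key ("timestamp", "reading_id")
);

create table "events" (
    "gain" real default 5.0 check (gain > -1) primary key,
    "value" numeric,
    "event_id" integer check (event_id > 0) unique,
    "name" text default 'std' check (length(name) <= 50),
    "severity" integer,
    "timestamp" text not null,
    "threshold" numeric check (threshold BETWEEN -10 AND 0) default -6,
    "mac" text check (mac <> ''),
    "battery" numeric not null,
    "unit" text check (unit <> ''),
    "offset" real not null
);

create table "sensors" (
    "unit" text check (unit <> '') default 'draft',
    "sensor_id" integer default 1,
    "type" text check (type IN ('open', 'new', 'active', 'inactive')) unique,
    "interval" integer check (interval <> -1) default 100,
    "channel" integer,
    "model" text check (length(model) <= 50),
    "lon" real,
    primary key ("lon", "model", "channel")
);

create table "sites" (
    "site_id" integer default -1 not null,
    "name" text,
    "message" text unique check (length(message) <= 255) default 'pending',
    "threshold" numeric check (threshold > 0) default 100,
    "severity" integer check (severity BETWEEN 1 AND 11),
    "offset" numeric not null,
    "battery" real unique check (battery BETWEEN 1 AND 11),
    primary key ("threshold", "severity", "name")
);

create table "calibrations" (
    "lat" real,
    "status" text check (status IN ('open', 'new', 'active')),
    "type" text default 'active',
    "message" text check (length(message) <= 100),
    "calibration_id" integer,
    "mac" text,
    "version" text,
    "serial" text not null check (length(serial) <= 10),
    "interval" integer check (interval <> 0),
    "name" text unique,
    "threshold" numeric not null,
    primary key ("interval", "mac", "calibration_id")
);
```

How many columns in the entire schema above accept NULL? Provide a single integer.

24

readings: 5 nullable (status, mac, model, unit, message — PK (timestamp, reading_id) and explicit NOT NULL columns excluded).
events: 7 nullable (value, event_id, name, severity, threshold, mac, unit — PK (gain) and explicit NOT NULL columns excluded).
sensors: 4 nullable (unit, sensor_id, type, interval — PK (lon, model, channel) and explicit NOT NULL columns excluded).
sites: 2 nullable (message, battery — PK (threshold, severity, name) and explicit NOT NULL columns excluded).
calibrations: 6 nullable (lat, status, type, message, version, name — PK (interval, mac, calibration_id) and explicit NOT NULL columns excluded).
Total: 5 + 7 + 4 + 2 + 6 = 24.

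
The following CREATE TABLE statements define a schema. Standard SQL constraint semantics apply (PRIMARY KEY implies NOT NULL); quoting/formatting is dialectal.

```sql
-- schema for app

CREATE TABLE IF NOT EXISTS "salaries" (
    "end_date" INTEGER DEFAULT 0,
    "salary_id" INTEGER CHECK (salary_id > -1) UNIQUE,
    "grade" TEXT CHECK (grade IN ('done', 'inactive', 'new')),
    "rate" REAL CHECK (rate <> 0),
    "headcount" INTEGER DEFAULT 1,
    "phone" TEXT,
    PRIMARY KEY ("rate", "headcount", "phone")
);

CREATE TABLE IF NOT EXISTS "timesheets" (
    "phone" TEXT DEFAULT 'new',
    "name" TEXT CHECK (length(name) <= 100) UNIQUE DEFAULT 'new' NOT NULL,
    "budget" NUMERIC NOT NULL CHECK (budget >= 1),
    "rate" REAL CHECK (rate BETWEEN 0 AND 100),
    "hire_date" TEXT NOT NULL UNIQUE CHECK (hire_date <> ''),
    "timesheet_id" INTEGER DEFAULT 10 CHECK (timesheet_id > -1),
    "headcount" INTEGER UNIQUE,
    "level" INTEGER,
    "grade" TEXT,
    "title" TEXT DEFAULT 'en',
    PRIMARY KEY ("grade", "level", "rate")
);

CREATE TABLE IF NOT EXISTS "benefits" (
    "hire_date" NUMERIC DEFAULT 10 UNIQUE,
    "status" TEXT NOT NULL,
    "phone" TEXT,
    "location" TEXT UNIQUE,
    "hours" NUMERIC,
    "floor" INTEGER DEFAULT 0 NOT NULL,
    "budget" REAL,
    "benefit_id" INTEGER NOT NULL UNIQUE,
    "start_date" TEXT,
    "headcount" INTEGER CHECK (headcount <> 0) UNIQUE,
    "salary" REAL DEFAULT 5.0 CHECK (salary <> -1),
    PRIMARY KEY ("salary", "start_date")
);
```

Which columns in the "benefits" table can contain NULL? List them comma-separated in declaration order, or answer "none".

- hire_date: UNIQUE does not imply NOT NULL → nullable.
- status: declared NOT NULL → not nullable.
- phone: no NOT NULL constraint applies → nullable.
- location: UNIQUE does not imply NOT NULL → nullable.
- hours: no NOT NULL constraint applies → nullable.
- floor: declared NOT NULL → not nullable.
- budget: no NOT NULL constraint applies → nullable.
- benefit_id: declared NOT NULL → not nullable.
- start_date: part of the PRIMARY KEY, which implies NOT NULL → not nullable.
- headcount: CHECK does not forbid NULL (a CHECK constraint passes when its expression is NULL) → nullable.
- salary: part of the PRIMARY KEY, which implies NOT NULL → not nullable.

hire_date, phone, location, hours, budget, headcount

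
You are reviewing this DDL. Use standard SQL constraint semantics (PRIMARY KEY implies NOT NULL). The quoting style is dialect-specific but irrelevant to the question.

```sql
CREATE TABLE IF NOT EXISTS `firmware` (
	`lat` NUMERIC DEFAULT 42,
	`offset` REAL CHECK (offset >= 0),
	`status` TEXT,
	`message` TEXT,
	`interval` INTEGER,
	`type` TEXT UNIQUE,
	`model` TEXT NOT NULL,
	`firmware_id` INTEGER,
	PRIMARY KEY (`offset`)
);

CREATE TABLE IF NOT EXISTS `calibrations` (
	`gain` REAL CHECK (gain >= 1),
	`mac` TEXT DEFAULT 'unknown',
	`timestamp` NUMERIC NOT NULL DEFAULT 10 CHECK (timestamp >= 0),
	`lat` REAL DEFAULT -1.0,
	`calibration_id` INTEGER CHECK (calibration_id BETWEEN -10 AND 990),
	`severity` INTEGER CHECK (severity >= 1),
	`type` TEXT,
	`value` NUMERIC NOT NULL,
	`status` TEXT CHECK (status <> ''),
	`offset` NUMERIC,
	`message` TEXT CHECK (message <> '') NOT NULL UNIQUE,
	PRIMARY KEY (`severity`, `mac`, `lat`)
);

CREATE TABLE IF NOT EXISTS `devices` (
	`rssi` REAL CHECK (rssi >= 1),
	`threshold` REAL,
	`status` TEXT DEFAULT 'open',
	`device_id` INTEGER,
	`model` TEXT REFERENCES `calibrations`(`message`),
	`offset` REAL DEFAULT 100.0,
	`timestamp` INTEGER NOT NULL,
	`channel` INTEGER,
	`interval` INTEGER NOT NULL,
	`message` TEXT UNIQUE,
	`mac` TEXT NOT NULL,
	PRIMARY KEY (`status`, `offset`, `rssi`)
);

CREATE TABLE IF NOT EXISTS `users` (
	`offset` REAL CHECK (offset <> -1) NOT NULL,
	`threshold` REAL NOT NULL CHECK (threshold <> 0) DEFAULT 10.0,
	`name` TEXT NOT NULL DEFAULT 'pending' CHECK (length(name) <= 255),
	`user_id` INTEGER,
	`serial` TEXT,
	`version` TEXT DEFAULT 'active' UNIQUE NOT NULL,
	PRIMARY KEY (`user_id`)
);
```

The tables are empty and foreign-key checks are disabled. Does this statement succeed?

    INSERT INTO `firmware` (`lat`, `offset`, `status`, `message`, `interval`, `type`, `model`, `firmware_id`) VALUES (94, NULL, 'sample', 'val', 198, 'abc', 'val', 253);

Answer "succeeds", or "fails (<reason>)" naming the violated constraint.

fails (NOT NULL on offset)

offset is explicitly set to NULL, but offset is part of the PRIMARY KEY (implied NOT NULL).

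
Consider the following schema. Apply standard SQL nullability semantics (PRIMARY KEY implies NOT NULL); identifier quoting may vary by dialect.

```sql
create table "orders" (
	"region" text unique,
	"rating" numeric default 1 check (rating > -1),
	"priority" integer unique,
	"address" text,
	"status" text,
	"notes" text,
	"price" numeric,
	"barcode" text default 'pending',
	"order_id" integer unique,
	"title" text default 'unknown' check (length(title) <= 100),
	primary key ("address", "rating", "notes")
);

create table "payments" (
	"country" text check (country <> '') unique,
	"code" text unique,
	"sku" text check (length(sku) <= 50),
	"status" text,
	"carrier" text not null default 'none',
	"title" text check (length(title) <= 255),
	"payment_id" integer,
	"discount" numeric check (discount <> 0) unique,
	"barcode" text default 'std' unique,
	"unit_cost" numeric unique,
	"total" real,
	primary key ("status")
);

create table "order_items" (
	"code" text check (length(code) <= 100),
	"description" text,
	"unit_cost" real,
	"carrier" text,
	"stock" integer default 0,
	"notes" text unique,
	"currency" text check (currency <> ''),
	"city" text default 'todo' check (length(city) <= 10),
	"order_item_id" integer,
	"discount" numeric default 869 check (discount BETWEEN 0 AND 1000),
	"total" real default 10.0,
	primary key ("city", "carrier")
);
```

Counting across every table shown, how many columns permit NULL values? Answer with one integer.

25

orders: 7 nullable (region, priority, status, price, barcode, order_id, title — PK (address, rating, notes) and explicit NOT NULL columns excluded).
payments: 9 nullable (country, code, sku, title, payment_id, discount, barcode, unit_cost, total — PK (status) and explicit NOT NULL columns excluded).
order_items: 9 nullable (code, description, unit_cost, stock, notes, currency, order_item_id, discount, total — PK (city, carrier) and explicit NOT NULL columns excluded).
Total: 7 + 9 + 9 = 25.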